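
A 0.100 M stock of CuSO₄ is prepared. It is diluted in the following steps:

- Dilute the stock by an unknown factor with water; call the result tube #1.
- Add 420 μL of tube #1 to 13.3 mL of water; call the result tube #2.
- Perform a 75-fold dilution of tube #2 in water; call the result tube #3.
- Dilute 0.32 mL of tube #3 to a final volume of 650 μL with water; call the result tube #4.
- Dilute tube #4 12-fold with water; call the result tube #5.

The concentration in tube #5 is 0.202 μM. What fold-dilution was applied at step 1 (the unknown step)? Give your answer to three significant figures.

8.29-fold

Step 1: unknown factor x
Step 2: 420 μL + 13.3 mL = 13720 μL total → factor 13720/420 = 32.667
Step 3: 75-fold → factor 75
Step 4: 0.32 mL brought to 650 μL → factor 0.65/0.32 = 2.0312
Step 5: 12-fold → factor 12
Product of known-step factors = 59719
Overall factor = 0.100 M / (0.202 μM) = 4.9505 × 10^5
x = 4.9505 × 10^5 / 59719 = 8.29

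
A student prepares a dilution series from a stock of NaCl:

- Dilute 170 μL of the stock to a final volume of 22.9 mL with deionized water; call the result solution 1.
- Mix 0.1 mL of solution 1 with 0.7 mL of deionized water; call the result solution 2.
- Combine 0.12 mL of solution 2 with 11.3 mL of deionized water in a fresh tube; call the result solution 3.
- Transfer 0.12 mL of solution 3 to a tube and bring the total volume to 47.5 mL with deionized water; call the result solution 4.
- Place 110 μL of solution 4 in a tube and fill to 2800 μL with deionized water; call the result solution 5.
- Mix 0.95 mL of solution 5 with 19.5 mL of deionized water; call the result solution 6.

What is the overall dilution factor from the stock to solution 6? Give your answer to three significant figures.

Step 1: 170 μL brought to 22.9 mL → factor 22900/170 = 134.71
Step 2: 0.1 mL + 0.7 mL = 0.8 mL total → factor 0.8/0.1 = 8
Step 3: 0.12 mL + 11.3 mL = 11.42 mL total → factor 11.42/0.12 = 95.167
Step 4: 0.12 mL brought to 47.5 mL → factor 47.5/0.12 = 395.83
Step 5: 110 μL brought to 2800 μL → factor 2800/110 = 25.455
Step 6: 0.95 mL + 19.5 mL = 20.45 mL total → factor 20.45/0.95 = 21.526
Overall dilution factor = 134.71 × 8 × 95.167 × 395.83 × 25.455 × 21.526 = 2.2244 × 10^10

2.22 × 10^10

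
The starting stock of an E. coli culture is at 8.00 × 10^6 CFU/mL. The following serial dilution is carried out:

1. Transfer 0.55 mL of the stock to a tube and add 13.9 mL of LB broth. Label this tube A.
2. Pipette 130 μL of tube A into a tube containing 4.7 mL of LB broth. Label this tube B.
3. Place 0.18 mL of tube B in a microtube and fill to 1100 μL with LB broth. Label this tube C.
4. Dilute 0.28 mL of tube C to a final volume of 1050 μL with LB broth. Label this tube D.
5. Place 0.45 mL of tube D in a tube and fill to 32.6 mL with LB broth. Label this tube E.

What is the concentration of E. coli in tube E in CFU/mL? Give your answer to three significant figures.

Step 1: 0.55 mL + 13.9 mL = 14.45 mL total → factor 14.45/0.55 = 26.273
Step 2: 130 μL + 4.7 mL = 4830 μL total → factor 4830/130 = 37.154
Step 3: 0.18 mL brought to 1100 μL → factor 1.1/0.18 = 6.1111
Step 4: 0.28 mL brought to 1050 μL → factor 1.05/0.28 = 3.75
Step 5: 0.45 mL brought to 32.6 mL → factor 32.6/0.45 = 72.444
Overall dilution factor = 26.273 × 37.154 × 6.1111 × 3.75 × 72.444 = 1.6206 × 10^6
Final = 8.00 × 10^6 CFU/mL / 1.6206 × 10^6 = 4.94 CFU/mL

4.94 CFU/mL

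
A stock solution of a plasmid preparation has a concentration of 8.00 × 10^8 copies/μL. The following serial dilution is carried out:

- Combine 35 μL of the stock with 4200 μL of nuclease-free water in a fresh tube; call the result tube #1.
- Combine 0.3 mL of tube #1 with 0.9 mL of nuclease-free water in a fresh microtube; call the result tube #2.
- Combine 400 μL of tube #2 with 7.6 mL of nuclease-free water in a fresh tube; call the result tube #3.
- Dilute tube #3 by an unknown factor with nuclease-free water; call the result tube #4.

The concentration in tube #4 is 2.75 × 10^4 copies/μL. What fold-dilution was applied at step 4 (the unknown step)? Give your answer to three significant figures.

Step 1: 35 μL + 4200 μL = 4235 μL total → factor 4235/35 = 121
Step 2: 0.3 mL + 0.9 mL = 1.2 mL total → factor 1.2/0.3 = 4
Step 3: 400 μL + 7.6 mL = 8000 μL total → factor 8000/400 = 20
Step 4: unknown factor x
Product of known-step factors = 9680
Overall factor = 8.00 × 10^8 copies/μL / (2.75 × 10^4 copies/μL) = 29091
x = 29091 / 9680 = 3.01

3.01-fold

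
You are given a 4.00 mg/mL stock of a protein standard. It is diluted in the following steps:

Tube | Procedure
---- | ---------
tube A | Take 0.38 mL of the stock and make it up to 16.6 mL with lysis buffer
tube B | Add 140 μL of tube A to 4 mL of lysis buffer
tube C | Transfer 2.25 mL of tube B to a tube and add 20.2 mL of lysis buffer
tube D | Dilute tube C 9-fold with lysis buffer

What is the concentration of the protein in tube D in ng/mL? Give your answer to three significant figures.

Step 1: 0.38 mL brought to 16.6 mL → factor 16.6/0.38 = 43.684
Step 2: 140 μL + 4 mL = 4140 μL total → factor 4140/140 = 29.571
Step 3: 2.25 mL + 20.2 mL = 22.45 mL total → factor 22.45/2.25 = 9.9778
Step 4: 9-fold → factor 9
Overall dilution factor = 43.684 × 29.571 × 9.9778 × 9 = 1.16 × 10^5
Final = 4.00 mg/mL / 1.16 × 10^5 = 3.448 × 10^-5 mg/mL = 34.5 ng/mL

34.5 ng/mL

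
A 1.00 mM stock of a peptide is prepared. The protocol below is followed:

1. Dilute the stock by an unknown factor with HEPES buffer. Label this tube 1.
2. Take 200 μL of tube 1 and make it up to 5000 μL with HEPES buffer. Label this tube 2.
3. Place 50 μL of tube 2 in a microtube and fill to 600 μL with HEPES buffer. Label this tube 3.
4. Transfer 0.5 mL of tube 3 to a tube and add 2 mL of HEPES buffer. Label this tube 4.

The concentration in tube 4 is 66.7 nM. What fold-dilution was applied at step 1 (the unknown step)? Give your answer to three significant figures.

10.0-fold

Step 1: unknown factor x
Step 2: 200 μL brought to 5000 μL → factor 5000/200 = 25
Step 3: 50 μL brought to 600 μL → factor 600/50 = 12
Step 4: 0.5 mL + 2 mL = 2.5 mL total → factor 2.5/0.5 = 5
Product of known-step factors = 1500
Overall factor = 1.00 mM / (66.7 nM) = 14993
x = 14993 / 1500 = 10.0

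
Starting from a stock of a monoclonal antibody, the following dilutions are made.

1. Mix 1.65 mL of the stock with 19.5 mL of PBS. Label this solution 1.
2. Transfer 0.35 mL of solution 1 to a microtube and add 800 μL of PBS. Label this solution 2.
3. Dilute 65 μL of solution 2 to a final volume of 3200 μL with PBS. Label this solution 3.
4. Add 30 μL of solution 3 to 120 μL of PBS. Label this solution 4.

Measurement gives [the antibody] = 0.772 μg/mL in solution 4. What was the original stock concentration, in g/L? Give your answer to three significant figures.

8.00 g/L

Step 1: 1.65 mL + 19.5 mL = 21.15 mL total → factor 21.15/1.65 = 12.818
Step 2: 0.35 mL + 800 μL = 1.15 mL total → factor 1.15/0.35 = 3.2857
Step 3: 65 μL brought to 3200 μL → factor 3200/65 = 49.231
Step 4: 30 μL + 120 μL = 150 μL total → factor 150/30 = 5
Overall dilution factor = 12.818 × 3.2857 × 49.231 × 5 = 10367
Stock = 0.772 μg/mL × 10367 = 8004 μg/mL = 8.00 g/L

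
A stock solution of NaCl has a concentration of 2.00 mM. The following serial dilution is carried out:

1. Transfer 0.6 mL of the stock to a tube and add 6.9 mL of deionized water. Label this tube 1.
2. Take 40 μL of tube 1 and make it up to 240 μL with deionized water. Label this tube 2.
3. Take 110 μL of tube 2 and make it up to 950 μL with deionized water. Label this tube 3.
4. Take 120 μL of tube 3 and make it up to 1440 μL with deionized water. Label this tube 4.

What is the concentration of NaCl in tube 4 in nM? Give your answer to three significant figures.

257 nM

Step 1: 0.6 mL + 6.9 mL = 7.5 mL total → factor 7.5/0.6 = 12.5
Step 2: 40 μL brought to 240 μL → factor 240/40 = 6
Step 3: 110 μL brought to 950 μL → factor 950/110 = 8.6364
Step 4: 120 μL brought to 1440 μL → factor 1440/120 = 12
Overall dilution factor = 12.5 × 6 × 8.6364 × 12 = 7772.7
Final = 2.00 mM / 7772.7 = 0.0002573 mM = 257 nM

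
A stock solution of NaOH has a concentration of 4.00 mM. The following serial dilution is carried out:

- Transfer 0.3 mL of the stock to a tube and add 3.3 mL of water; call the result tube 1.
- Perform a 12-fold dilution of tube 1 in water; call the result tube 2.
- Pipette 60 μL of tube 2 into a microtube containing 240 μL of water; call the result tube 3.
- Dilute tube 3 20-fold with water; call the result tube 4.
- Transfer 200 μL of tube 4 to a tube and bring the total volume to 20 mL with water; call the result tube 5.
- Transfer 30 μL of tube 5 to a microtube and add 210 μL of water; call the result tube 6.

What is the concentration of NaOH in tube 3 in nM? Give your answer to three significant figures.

5.56 × 10^3 nM

Step 1: 0.3 mL + 3.3 mL = 3.6 mL total → factor 3.6/0.3 = 12
Step 2: 12-fold → factor 12
Step 3: 60 μL + 240 μL = 300 μL total → factor 300/60 = 5
Dilution factor through tube 3 = 12 × 12 × 5 = 720
[tube 3] = 4.00 mM / 720 = 0.005556 mM = 5.56 × 10^3 nM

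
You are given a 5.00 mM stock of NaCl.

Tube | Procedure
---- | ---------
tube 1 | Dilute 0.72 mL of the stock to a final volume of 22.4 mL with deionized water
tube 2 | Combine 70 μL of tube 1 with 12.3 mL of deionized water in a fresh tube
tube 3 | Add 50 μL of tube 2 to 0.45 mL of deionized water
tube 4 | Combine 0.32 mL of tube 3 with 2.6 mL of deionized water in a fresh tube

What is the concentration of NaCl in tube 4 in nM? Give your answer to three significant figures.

9.97 nM

Step 1: 0.72 mL brought to 22.4 mL → factor 22.4/0.72 = 31.111
Step 2: 70 μL + 12.3 mL = 12370 μL total → factor 12370/70 = 176.71
Step 3: 50 μL + 0.45 mL = 500 μL total → factor 500/50 = 10
Step 4: 0.32 mL + 2.6 mL = 2.92 mL total → factor 2.92/0.32 = 9.125
Overall dilution factor = 31.111 × 176.71 × 10 × 9.125 = 5.0167 × 10^5
Final = 5.00 mM / 5.0167 × 10^5 = 9.967 × 10^-6 mM = 9.97 nM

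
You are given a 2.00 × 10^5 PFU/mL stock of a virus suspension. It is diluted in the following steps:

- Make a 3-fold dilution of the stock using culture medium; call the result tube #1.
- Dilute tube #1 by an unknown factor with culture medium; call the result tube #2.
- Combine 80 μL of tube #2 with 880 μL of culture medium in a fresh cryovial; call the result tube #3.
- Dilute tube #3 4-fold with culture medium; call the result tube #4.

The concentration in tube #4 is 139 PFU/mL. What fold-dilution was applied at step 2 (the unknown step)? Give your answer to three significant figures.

Step 1: 3-fold → factor 3
Step 2: unknown factor x
Step 3: 80 μL + 880 μL = 960 μL total → factor 960/80 = 12
Step 4: 4-fold → factor 4
Product of known-step factors = 144
Overall factor = 2.00 × 10^5 PFU/mL / (139 PFU/mL) = 1438.8
x = 1438.8 / 144 = 9.99

9.99-fold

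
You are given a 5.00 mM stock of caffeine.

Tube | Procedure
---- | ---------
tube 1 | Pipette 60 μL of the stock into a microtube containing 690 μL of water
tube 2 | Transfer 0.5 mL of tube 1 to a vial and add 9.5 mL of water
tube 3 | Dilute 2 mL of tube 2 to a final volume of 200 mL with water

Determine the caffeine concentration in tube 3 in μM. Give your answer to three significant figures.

Step 1: 60 μL + 690 μL = 750 μL total → factor 750/60 = 12.5
Step 2: 0.5 mL + 9.5 mL = 10 mL total → factor 10/0.5 = 20
Step 3: 2 mL brought to 200 mL → factor 200/2 = 100
Overall dilution factor = 12.5 × 20 × 100 = 25000
Final = 5.00 mM / 25000 = 0.0002000 mM = 0.200 μM

0.200 μM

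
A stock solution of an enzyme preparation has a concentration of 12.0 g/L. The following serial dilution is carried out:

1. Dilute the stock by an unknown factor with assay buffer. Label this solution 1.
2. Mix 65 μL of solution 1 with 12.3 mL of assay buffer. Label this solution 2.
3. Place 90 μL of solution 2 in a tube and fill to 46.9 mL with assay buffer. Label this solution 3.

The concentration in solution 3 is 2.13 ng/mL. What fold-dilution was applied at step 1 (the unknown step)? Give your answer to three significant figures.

Step 1: unknown factor x
Step 2: 65 μL + 12.3 mL = 12365 μL total → factor 12365/65 = 190.23
Step 3: 90 μL brought to 46.9 mL → factor 46900/90 = 521.11
Product of known-step factors = 99131
Overall factor = 12.0 g/L / (2.13 ng/mL) = 5.6338 × 10^6
x = 5.6338 × 10^6 / 99131 = 56.8

56.8-fold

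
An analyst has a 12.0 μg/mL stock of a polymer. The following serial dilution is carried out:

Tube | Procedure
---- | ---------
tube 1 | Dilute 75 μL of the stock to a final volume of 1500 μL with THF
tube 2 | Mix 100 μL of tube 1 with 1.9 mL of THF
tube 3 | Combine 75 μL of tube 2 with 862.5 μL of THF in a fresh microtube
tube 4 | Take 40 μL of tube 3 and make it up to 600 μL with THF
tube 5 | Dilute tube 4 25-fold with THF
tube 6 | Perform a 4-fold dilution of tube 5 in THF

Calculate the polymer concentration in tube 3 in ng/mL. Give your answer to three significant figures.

Step 1: 75 μL brought to 1500 μL → factor 1500/75 = 20
Step 2: 100 μL + 1.9 mL = 2000 μL total → factor 2000/100 = 20
Step 3: 75 μL + 862.5 μL = 937.5 μL total → factor 937.5/75 = 12.5
Dilution factor through tube 3 = 20 × 20 × 12.5 = 5000
[tube 3] = 12.0 μg/mL / 5000 = 0.002400 μg/mL = 2.40 ng/mL

2.40 ng/mL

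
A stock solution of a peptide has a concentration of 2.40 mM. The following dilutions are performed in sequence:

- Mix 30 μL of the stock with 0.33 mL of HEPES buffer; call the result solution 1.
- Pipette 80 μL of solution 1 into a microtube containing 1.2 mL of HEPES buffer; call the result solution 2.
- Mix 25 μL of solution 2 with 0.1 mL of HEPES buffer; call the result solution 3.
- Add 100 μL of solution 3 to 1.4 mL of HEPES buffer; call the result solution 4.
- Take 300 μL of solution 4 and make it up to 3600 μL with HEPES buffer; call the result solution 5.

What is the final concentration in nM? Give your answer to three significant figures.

Step 1: 30 μL + 0.33 mL = 360 μL total → factor 360/30 = 12
Step 2: 80 μL + 1.2 mL = 1280 μL total → factor 1280/80 = 16
Step 3: 25 μL + 0.1 mL = 125 μL total → factor 125/25 = 5
Step 4: 100 μL + 1.4 mL = 1500 μL total → factor 1500/100 = 15
Step 5: 300 μL brought to 3600 μL → factor 3600/300 = 12
Overall dilution factor = 12 × 16 × 5 × 15 × 12 = 1.728 × 10^5
Final = 2.40 mM / 1.728 × 10^5 = 1.389 × 10^-5 mM = 13.9 nM

13.9 nM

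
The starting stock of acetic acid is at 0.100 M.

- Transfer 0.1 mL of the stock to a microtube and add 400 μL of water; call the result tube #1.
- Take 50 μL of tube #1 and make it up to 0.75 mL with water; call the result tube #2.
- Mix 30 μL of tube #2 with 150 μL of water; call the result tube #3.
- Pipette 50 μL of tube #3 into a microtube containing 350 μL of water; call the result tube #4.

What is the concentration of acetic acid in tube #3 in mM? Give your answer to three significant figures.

0.222 mM

Step 1: 0.1 mL + 400 μL = 0.5 mL total → factor 0.5/0.1 = 5
Step 2: 50 μL brought to 0.75 mL → factor 750/50 = 15
Step 3: 30 μL + 150 μL = 180 μL total → factor 180/30 = 6
Dilution factor through tube #3 = 5 × 15 × 6 = 450
[tube #3] = 0.100 M / 450 = 0.0002222 M = 0.222 mM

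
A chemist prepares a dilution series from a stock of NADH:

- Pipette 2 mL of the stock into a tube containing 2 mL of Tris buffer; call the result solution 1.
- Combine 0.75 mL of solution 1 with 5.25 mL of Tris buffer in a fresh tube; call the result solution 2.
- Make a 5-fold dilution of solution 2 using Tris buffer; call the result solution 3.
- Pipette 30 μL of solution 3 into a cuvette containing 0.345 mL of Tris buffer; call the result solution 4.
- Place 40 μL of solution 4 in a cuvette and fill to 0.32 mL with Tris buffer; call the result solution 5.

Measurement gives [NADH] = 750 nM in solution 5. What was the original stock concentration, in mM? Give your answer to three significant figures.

6.00 mM

Step 1: 2 mL + 2 mL = 4 mL total → factor 4/2 = 2
Step 2: 0.75 mL + 5.25 mL = 6 mL total → factor 6/0.75 = 8
Step 3: 5-fold → factor 5
Step 4: 30 μL + 0.345 mL = 375 μL total → factor 375/30 = 12.5
Step 5: 40 μL brought to 0.32 mL → factor 320/40 = 8
Overall dilution factor = 2 × 8 × 5 × 12.5 × 8 = 8000
Stock = 750 nM × 8000 = 6.000 × 10^6 nM = 6.00 mM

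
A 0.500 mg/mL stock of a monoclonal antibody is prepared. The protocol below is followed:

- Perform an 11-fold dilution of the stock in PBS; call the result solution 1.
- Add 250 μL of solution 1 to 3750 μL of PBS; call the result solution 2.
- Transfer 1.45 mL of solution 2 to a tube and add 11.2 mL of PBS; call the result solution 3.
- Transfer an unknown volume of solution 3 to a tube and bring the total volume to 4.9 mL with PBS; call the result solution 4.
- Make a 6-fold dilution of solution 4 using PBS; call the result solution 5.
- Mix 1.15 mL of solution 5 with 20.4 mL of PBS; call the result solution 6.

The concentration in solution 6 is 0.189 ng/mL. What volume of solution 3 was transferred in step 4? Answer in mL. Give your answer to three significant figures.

0.320 mL

Step 1: 11-fold → factor 11
Step 2: 250 μL + 3750 μL = 4000 μL total → factor 4000/250 = 16
Step 3: 1.45 mL + 11.2 mL = 12.65 mL total → factor 12.65/1.45 = 8.7241
Step 4: v brought to 4.9 mL → factor = 4.9 mL/v
Step 5: 6-fold → factor 6
Step 6: 1.15 mL + 20.4 mL = 21.55 mL total → factor 21.55/1.15 = 18.739
Product of known-step factors = 1.7264 × 10^5
Overall factor = 0.500 mg/mL / (0.189 ng/mL) = 2.6455 × 10^6
Step-4 factor = 2.6455 × 10^6 / 1.7264 × 10^5 = 15.324
v = 4.9 mL / 15.324 = 0.320 mL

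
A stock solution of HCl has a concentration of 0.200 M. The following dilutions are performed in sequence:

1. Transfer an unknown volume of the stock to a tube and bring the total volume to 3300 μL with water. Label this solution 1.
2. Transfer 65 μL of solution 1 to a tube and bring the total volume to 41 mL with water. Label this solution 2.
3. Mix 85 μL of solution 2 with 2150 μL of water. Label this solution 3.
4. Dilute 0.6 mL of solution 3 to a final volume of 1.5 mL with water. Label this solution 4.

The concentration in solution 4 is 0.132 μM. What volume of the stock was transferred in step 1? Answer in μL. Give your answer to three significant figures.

Step 1: v brought to 3300 μL → factor = 3300 μL/v
Step 2: 65 μL brought to 41 mL → factor 41000/65 = 630.77
Step 3: 85 μL + 2150 μL = 2235 μL total → factor 2235/85 = 26.294
Step 4: 0.6 mL brought to 1.5 mL → factor 1.5/0.6 = 2.5
Product of known-step factors = 41464
Overall factor = 0.200 M / (0.132 μM) = 1.5152 × 10^6
Step-1 factor = 1.5152 × 10^6 / 41464 = 36.542
v = 3300 μL / 36.542 = 90.3 μL

90.3 μL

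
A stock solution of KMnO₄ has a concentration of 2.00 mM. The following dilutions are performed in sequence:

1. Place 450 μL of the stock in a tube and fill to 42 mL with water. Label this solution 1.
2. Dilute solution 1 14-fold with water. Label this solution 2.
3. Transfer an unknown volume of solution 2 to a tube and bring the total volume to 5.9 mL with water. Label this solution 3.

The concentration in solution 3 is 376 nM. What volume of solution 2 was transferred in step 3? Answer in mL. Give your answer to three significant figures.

1.45 mL

Step 1: 450 μL brought to 42 mL → factor 42000/450 = 93.333
Step 2: 14-fold → factor 14
Step 3: v brought to 5.9 mL → factor = 5.9 mL/v
Product of known-step factors = 1306.7
Overall factor = 2.00 mM / (376 nM) = 5319.1
Step-3 factor = 5319.1 / 1306.7 = 4.0708
v = 5.9 mL / 4.0708 = 1.45 mL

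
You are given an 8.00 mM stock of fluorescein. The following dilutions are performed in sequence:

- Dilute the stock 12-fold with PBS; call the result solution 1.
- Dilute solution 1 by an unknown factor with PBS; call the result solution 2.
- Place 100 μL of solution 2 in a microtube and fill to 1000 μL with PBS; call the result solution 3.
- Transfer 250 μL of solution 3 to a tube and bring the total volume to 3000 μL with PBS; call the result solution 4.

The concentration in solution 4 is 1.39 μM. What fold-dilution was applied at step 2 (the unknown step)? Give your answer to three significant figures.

4.00-fold

Step 1: 12-fold → factor 12
Step 2: unknown factor x
Step 3: 100 μL brought to 1000 μL → factor 1000/100 = 10
Step 4: 250 μL brought to 3000 μL → factor 3000/250 = 12
Product of known-step factors = 1440
Overall factor = 8.00 mM / (1.39 μM) = 5755.4
x = 5755.4 / 1440 = 4.00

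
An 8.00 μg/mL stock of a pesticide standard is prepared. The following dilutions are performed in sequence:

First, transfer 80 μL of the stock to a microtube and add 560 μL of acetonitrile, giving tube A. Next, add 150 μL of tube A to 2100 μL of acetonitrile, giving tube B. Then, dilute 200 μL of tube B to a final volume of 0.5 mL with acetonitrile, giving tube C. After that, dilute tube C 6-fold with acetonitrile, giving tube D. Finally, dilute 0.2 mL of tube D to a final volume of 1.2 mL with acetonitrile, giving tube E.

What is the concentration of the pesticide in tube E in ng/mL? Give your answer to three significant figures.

Step 1: 80 μL + 560 μL = 640 μL total → factor 640/80 = 8
Step 2: 150 μL + 2100 μL = 2250 μL total → factor 2250/150 = 15
Step 3: 200 μL brought to 0.5 mL → factor 500/200 = 2.5
Step 4: 6-fold → factor 6
Step 5: 0.2 mL brought to 1.2 mL → factor 1.2/0.2 = 6
Overall dilution factor = 8 × 15 × 2.5 × 6 × 6 = 10800
Final = 8.00 μg/mL / 10800 = 0.0007407 μg/mL = 0.741 ng/mL

0.741 ng/mL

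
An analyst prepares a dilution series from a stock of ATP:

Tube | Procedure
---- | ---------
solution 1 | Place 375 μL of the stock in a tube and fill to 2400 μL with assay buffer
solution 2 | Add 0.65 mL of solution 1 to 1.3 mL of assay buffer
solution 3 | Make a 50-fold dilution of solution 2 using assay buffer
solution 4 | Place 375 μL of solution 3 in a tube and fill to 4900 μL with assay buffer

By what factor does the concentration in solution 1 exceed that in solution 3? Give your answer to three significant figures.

150

Step 1: 375 μL brought to 2400 μL → factor 2400/375 = 6.4
Step 2: 0.65 mL + 1.3 mL = 1.95 mL total → factor 1.95/0.65 = 3
Step 3: 50-fold → factor 50
Dilution factor to solution 1 = 6.4; to solution 3 = 960
[solution 1]/[solution 3] = (factor to solution 3)/(factor to solution 1) = 960/6.4 = 150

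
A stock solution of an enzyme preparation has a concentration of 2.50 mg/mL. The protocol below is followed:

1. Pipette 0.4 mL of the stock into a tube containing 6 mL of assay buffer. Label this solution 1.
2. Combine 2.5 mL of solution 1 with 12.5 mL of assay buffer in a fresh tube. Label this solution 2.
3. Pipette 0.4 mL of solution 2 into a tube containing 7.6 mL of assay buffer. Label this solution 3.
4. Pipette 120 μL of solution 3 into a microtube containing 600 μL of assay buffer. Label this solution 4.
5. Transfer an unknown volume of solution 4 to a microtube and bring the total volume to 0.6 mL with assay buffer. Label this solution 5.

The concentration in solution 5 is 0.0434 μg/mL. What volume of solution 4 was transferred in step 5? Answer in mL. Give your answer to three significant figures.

Step 1: 0.4 mL + 6 mL = 6.4 mL total → factor 6.4/0.4 = 16
Step 2: 2.5 mL + 12.5 mL = 15 mL total → factor 15/2.5 = 6
Step 3: 0.4 mL + 7.6 mL = 8 mL total → factor 8/0.4 = 20
Step 4: 120 μL + 600 μL = 720 μL total → factor 720/120 = 6
Step 5: v brought to 0.6 mL → factor = 0.6 mL/v
Product of known-step factors = 11520
Overall factor = 2.50 mg/mL / (0.0434 μg/mL) = 57604
Step-5 factor = 57604 / 11520 = 5.0003
v = 0.6 mL / 5.0003 = 0.120 mL

0.120 mL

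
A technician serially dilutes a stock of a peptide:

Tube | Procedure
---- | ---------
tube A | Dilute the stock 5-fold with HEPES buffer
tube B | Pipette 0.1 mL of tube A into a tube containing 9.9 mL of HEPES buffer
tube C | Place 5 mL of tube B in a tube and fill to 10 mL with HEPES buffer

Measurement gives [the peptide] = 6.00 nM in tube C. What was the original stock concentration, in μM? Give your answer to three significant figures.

6.00 μM

Step 1: 5-fold → factor 5
Step 2: 0.1 mL + 9.9 mL = 10 mL total → factor 10/0.1 = 100
Step 3: 5 mL brought to 10 mL → factor 10/5 = 2
Overall dilution factor = 5 × 100 × 2 = 1000
Stock = 6.00 nM × 1000 = 6000 nM = 6.00 μM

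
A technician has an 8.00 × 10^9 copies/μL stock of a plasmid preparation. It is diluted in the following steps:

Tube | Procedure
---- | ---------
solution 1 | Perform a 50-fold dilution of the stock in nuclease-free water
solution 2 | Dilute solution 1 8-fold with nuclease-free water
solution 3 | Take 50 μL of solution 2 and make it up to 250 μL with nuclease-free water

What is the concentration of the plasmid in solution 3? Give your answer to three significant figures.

4.00 × 10^6 copies/μL

Step 1: 50-fold → factor 50
Step 2: 8-fold → factor 8
Step 3: 50 μL brought to 250 μL → factor 250/50 = 5
Overall dilution factor = 50 × 8 × 5 = 2000
Final = 8.00 × 10^9 copies/μL / 2000 = 4.00 × 10^6 copies/μL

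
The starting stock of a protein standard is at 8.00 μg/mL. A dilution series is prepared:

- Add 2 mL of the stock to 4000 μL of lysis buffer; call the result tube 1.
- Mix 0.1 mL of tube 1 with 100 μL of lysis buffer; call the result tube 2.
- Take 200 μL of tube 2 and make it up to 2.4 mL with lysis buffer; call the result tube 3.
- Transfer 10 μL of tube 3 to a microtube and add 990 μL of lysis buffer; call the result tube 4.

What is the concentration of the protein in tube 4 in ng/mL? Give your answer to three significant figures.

1.11 ng/mL

Step 1: 2 mL + 4000 μL = 6 mL total → factor 6/2 = 3
Step 2: 0.1 mL + 100 μL = 0.2 mL total → factor 0.2/0.1 = 2
Step 3: 200 μL brought to 2.4 mL → factor 2400/200 = 12
Step 4: 10 μL + 990 μL = 1000 μL total → factor 1000/10 = 100
Overall dilution factor = 3 × 2 × 12 × 100 = 7200
Final = 8.00 μg/mL / 7200 = 0.001111 μg/mL = 1.11 ng/mL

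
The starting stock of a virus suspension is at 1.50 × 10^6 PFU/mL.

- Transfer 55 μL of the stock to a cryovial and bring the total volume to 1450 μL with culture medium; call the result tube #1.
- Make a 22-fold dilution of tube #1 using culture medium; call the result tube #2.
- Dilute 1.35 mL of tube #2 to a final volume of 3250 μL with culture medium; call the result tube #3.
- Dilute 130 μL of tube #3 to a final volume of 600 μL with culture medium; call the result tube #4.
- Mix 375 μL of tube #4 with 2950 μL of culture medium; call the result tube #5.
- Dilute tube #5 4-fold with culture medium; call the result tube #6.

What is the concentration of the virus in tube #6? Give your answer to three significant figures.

Step 1: 55 μL brought to 1450 μL → factor 1450/55 = 26.364
Step 2: 22-fold → factor 22
Step 3: 1.35 mL brought to 3250 μL → factor 3.25/1.35 = 2.4074
Step 4: 130 μL brought to 600 μL → factor 600/130 = 4.6154
Step 5: 375 μL + 2950 μL = 3325 μL total → factor 3325/375 = 8.8667
Step 6: 4-fold → factor 4
Overall dilution factor = 26.364 × 22 × 2.4074 × 4.6154 × 8.8667 × 4 = 2.2856 × 10^5
Final = 1.50 × 10^6 PFU/mL / 2.2856 × 10^5 = 6.56 PFU/mL

6.56 PFU/mL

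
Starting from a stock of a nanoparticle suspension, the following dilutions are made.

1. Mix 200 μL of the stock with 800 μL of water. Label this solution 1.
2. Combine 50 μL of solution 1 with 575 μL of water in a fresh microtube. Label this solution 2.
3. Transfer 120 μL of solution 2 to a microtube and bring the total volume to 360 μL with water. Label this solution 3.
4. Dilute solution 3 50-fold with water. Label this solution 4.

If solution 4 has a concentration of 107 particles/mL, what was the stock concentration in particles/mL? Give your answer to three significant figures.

Step 1: 200 μL + 800 μL = 1000 μL total → factor 1000/200 = 5
Step 2: 50 μL + 575 μL = 625 μL total → factor 625/50 = 12.5
Step 3: 120 μL brought to 360 μL → factor 360/120 = 3
Step 4: 50-fold → factor 50
Overall dilution factor = 5 × 12.5 × 3 × 50 = 9375
Stock = 107 particles/mL × 9375 = 1.00 × 10^6 particles/mL

1.00 × 10^6 particles/mL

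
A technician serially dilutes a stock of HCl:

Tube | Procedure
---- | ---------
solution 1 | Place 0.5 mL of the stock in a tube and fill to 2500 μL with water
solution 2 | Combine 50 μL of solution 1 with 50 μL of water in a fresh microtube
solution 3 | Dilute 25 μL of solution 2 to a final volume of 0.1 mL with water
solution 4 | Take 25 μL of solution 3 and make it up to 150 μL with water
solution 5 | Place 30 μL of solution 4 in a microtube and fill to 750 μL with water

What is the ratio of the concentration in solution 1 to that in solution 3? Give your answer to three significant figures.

Step 1: 0.5 mL brought to 2500 μL → factor 2.5/0.5 = 5
Step 2: 50 μL + 50 μL = 100 μL total → factor 100/50 = 2
Step 3: 25 μL brought to 0.1 mL → factor 100/25 = 4
Dilution factor to solution 1 = 5; to solution 3 = 40
[solution 1]/[solution 3] = (factor to solution 3)/(factor to solution 1) = 40/5 = 8.00

8.00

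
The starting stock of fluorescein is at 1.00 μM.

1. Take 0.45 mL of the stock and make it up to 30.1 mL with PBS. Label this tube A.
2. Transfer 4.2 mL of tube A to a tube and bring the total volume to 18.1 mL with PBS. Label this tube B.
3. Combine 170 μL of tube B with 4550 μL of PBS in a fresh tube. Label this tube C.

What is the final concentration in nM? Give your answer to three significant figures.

Step 1: 0.45 mL brought to 30.1 mL → factor 30.1/0.45 = 66.889
Step 2: 4.2 mL brought to 18.1 mL → factor 18.1/4.2 = 4.3095
Step 3: 170 μL + 4550 μL = 4720 μL total → factor 4720/170 = 27.765
Overall dilution factor = 66.889 × 4.3095 × 27.765 = 8003.4
Final = 1.00 μM / 8003.4 = 0.0001249 μM = 0.125 nM

0.125 nM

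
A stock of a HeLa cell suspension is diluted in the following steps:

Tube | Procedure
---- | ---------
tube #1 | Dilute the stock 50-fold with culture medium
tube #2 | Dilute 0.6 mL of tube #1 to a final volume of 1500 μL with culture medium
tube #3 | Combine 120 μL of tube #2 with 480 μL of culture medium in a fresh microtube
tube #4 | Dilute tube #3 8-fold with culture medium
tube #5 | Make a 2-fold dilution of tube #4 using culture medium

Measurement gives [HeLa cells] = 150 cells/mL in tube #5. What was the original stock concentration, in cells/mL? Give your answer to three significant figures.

Step 1: 50-fold → factor 50
Step 2: 0.6 mL brought to 1500 μL → factor 1.5/0.6 = 2.5
Step 3: 120 μL + 480 μL = 600 μL total → factor 600/120 = 5
Step 4: 8-fold → factor 8
Step 5: 2-fold → factor 2
Overall dilution factor = 50 × 2.5 × 5 × 8 × 2 = 10000
Stock = 150 cells/mL × 10000 = 1.50 × 10^6 cells/mL

1.50 × 10^6 cells/mL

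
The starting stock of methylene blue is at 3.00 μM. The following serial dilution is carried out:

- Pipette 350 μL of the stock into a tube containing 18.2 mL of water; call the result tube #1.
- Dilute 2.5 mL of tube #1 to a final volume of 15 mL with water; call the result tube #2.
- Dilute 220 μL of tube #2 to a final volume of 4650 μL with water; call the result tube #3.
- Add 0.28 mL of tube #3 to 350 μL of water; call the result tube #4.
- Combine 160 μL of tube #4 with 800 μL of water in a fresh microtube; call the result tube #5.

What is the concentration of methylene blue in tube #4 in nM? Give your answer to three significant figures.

Step 1: 350 μL + 18.2 mL = 18550 μL total → factor 18550/350 = 53
Step 2: 2.5 mL brought to 15 mL → factor 15/2.5 = 6
Step 3: 220 μL brought to 4650 μL → factor 4650/220 = 21.136
Step 4: 0.28 mL + 350 μL = 0.63 mL total → factor 0.63/0.28 = 2.25
Dilution factor through tube #4 = 53 × 6 × 21.136 × 2.25 = 15123
[tube #4] = 3.00 μM / 15123 = 0.0001984 μM = 0.198 nM

0.198 nM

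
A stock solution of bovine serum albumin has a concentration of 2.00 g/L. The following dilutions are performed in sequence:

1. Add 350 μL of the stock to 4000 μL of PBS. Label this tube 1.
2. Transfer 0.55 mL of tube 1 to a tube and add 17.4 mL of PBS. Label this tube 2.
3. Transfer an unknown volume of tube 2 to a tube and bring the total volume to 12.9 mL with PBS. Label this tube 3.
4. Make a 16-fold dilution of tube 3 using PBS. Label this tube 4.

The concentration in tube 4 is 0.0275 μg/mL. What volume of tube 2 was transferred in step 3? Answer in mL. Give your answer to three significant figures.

1.15 mL

Step 1: 350 μL + 4000 μL = 4350 μL total → factor 4350/350 = 12.429
Step 2: 0.55 mL + 17.4 mL = 17.95 mL total → factor 17.95/0.55 = 32.636
Step 3: v brought to 12.9 mL → factor = 12.9 mL/v
Step 4: 16-fold → factor 16
Product of known-step factors = 6490
Overall factor = 2.00 g/L / (0.0275 μg/mL) = 72727
Step-3 factor = 72727 / 6490 = 11.206
v = 12.9 mL / 11.206 = 1.15 mL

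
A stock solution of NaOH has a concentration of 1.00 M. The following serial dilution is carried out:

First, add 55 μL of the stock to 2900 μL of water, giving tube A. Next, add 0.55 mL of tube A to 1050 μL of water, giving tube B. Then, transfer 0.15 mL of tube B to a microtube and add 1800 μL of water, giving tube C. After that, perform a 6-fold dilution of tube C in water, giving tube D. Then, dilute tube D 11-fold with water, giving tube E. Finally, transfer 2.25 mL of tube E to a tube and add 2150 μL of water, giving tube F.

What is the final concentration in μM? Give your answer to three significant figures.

Step 1: 55 μL + 2900 μL = 2955 μL total → factor 2955/55 = 53.727
Step 2: 0.55 mL + 1050 μL = 1.6 mL total → factor 1.6/0.55 = 2.9091
Step 3: 0.15 mL + 1800 μL = 1.95 mL total → factor 1.95/0.15 = 13
Step 4: 6-fold → factor 6
Step 5: 11-fold → factor 11
Step 6: 2.25 mL + 2150 μL = 4.4 mL total → factor 4.4/2.25 = 1.9556
Overall dilution factor = 53.727 × 2.9091 × 13 × 6 × 11 × 1.9556 = 2.6225 × 10^5
Final = 1.00 M / 2.6225 × 10^5 = 3.813 × 10^-6 M = 3.81 μM

3.81 μM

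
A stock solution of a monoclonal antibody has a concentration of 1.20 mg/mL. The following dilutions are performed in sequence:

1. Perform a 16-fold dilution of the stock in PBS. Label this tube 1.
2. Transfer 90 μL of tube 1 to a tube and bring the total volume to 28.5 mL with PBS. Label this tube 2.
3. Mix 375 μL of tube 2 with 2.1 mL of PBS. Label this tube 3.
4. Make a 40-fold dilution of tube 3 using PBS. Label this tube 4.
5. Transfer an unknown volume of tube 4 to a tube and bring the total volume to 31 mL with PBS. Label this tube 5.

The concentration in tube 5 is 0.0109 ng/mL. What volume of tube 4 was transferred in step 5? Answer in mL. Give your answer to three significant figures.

0.377 mL

Step 1: 16-fold → factor 16
Step 2: 90 μL brought to 28.5 mL → factor 28500/90 = 316.67
Step 3: 375 μL + 2.1 mL = 2475 μL total → factor 2475/375 = 6.6
Step 4: 40-fold → factor 40
Step 5: v brought to 31 mL → factor = 31 mL/v
Product of known-step factors = 1.3376 × 10^6
Overall factor = 1.20 mg/mL / (0.0109 ng/mL) = 1.1009 × 10^8
Step-5 factor = 1.1009 × 10^8 / 1.3376 × 10^6 = 82.305
v = 31 mL / 82.305 = 0.377 mL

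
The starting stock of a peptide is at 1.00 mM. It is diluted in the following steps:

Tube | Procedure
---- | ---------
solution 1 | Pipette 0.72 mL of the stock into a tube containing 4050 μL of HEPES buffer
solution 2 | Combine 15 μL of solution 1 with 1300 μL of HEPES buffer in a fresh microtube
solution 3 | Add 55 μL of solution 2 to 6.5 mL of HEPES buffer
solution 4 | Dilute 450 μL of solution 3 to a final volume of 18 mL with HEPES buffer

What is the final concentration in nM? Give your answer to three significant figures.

Step 1: 0.72 mL + 4050 μL = 4.77 mL total → factor 4.77/0.72 = 6.625
Step 2: 15 μL + 1300 μL = 1315 μL total → factor 1315/15 = 87.667
Step 3: 55 μL + 6.5 mL = 6555 μL total → factor 6555/55 = 119.18
Step 4: 450 μL brought to 18 mL → factor 18000/450 = 40
Overall dilution factor = 6.625 × 87.667 × 119.18 × 40 = 2.7688 × 10^6
Final = 1.00 mM / 2.7688 × 10^6 = 3.612 × 10^-7 mM = 0.361 nM

0.361 nM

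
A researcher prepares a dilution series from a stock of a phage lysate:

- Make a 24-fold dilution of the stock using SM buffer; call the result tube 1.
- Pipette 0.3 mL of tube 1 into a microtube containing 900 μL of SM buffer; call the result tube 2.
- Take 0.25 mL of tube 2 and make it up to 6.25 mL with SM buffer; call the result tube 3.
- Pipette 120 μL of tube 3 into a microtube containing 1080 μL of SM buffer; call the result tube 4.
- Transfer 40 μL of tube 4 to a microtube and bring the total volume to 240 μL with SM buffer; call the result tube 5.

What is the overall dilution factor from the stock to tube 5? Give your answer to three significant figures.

1.44 × 10^5

Step 1: 24-fold → factor 24
Step 2: 0.3 mL + 900 μL = 1.2 mL total → factor 1.2/0.3 = 4
Step 3: 0.25 mL brought to 6.25 mL → factor 6.25/0.25 = 25
Step 4: 120 μL + 1080 μL = 1200 μL total → factor 1200/120 = 10
Step 5: 40 μL brought to 240 μL → factor 240/40 = 6
Overall dilution factor = 24 × 4 × 25 × 10 × 6 = 1.44 × 10^5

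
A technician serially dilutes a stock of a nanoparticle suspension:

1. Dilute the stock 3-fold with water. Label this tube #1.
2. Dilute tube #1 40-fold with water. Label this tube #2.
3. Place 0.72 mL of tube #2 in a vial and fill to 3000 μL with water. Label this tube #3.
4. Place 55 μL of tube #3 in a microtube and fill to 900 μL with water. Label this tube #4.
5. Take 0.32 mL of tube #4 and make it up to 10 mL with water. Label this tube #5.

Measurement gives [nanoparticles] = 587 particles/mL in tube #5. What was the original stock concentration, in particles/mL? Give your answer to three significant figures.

1.50 × 10^8 particles/mL

Step 1: 3-fold → factor 3
Step 2: 40-fold → factor 40
Step 3: 0.72 mL brought to 3000 μL → factor 3/0.72 = 4.1667
Step 4: 55 μL brought to 900 μL → factor 900/55 = 16.364
Step 5: 0.32 mL brought to 10 mL → factor 10/0.32 = 31.25
Overall dilution factor = 3 × 40 × 4.1667 × 16.364 × 31.25 = 2.5568 × 10^5
Stock = 587 particles/mL × 2.5568 × 10^5 = 1.50 × 10^8 particles/mL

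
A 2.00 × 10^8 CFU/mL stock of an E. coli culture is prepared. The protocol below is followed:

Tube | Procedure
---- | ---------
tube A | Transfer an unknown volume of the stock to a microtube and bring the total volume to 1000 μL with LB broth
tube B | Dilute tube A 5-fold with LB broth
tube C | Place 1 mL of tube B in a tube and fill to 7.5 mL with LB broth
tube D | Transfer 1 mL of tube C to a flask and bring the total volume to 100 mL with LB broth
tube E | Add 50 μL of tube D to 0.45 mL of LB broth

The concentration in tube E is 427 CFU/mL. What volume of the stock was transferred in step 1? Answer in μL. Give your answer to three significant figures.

80.1 μL

Step 1: v brought to 1000 μL → factor = 1000 μL/v
Step 2: 5-fold → factor 5
Step 3: 1 mL brought to 7.5 mL → factor 7.5/1 = 7.5
Step 4: 1 mL brought to 100 mL → factor 100/1 = 100
Step 5: 50 μL + 0.45 mL = 500 μL total → factor 500/50 = 10
Product of known-step factors = 37500
Overall factor = 2.00 × 10^8 CFU/mL / (427 CFU/mL) = 4.6838 × 10^5
Step-1 factor = 4.6838 × 10^5 / 37500 = 12.49
v = 1000 μL / 12.49 = 80.1 μL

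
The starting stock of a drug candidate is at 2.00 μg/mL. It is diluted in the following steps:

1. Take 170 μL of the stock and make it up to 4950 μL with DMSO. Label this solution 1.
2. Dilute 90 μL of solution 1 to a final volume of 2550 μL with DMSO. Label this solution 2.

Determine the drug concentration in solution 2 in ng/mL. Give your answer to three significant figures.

2.42 ng/mL

Step 1: 170 μL brought to 4950 μL → factor 4950/170 = 29.118
Step 2: 90 μL brought to 2550 μL → factor 2550/90 = 28.333
Overall dilution factor = 29.118 × 28.333 = 825
Final = 2.00 μg/mL / 825 = 0.002424 μg/mL = 2.42 ng/mL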